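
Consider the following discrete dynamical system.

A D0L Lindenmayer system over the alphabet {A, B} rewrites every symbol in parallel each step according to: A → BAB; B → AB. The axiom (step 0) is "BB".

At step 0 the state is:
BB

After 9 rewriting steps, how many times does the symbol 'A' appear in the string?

k=0  BB
k=1  ABAB
k=2  BABABBABAB
k=3  ABBABABBABABABBABABBABAB
k=4  BABABABBABABBABABABBABABBABABBABABABBABABBABABABBABABBABAB
k=5  ABBABABBABABBABABABBABABBABABABBABABBABABBABABABBABABBABAB…BABABABBABABBABABABBABABBABABBABABABBABABBABABABBABABBABAB  (len 140)
k=6  BABABABBABABBABABABBABABBABABABBABABBABABBABABABBABABBABAB…BABABABBABABBABABABBABABBABABBABABABBABABBABABABBABABBABAB  (len 338)
k=7  ABBABABBABABBABABABBABABBABABABBABABBABABBABABABBABABBABAB…BABABABBABABBABABABBABABBABABBABABABBABABBABABABBABABBABAB  (len 816)
k=8  BABABABBABABBABABABBABABBABABABBABABBABABBABABABBABABBABAB…BABABABBABABBABABABBABABBABABBABABABBABABBABABABBABABBABAB  (len 1970)
k=9  ABBABABBABABBABABABBABABBABABABBABABBABABBABABABBABABBABAB…BABABABBABABBABABABBABABBABABBABABABBABABBABABABBABABBABAB  (len 4756)

1970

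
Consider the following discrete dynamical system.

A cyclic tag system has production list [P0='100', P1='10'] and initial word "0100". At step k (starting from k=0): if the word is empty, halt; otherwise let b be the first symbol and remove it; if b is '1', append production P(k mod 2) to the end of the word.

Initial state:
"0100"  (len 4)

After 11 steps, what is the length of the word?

gen 0: "0100"  (len 4)
gen 1: "100"  (len 3)
gen 2: "0010"  (len 4)
gen 3: "010"  (len 3)
gen 4: "10"  (len 2)
gen 5: "0100"  (len 4)
gen 6: "100"  (len 3)
gen 7: "00100"  (len 5)
gen 8: "0100"  (len 4)
gen 9: "100"  (len 3)
gen 10: "0010"  (len 4)
gen 11: "010"  (len 3)

3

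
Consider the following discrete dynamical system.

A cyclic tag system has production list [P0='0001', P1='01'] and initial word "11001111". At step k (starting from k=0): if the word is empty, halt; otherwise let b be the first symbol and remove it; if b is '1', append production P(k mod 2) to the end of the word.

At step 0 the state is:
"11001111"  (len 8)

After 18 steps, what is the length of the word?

gen 0: "11001111"  (len 8)
gen 1: "10011110001"  (len 11)
gen 2: "001111000101"  (len 12)
gen 3: "01111000101"  (len 11)
gen 4: "1111000101"  (len 10)
gen 5: "1110001010001"  (len 13)
gen 6: "11000101000101"  (len 14)
gen 7: "10001010001010001"  (len 17)
gen 8: "000101000101000101"  (len 18)
gen 9: "00101000101000101"  (len 17)
gen 10: "0101000101000101"  (len 16)
gen 11: "101000101000101"  (len 15)
gen 12: "0100010100010101"  (len 16)
gen 13: "100010100010101"  (len 15)
gen 14: "0001010001010101"  (len 16)
gen 15: "001010001010101"  (len 15)
gen 16: "01010001010101"  (len 14)
gen 17: "1010001010101"  (len 13)
gen 18: "01000101010101"  (len 14)

14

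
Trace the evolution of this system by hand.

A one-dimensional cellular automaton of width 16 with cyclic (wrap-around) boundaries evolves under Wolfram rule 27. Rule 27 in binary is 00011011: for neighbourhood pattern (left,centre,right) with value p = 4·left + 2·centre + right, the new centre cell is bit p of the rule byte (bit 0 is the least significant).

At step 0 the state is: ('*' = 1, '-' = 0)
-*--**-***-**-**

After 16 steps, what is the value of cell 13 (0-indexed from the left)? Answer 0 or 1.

t=0: -*--**-***-**-**
t=1: --***--*---*--*-
t=2: ***--**-***-**-*
t=3: ---***--*---*--*
t=4: ****--**-***-**-
t=5: *---***--*---*--
t=6: -****--**-***-**
t=7: -*---***--*---*-
t=8: *-****--**-***-*
t=9: --*---***--*---*
t=10: **-****--**-***-
t=11: *--*---***--*---
t=12: -**-****--**-***
t=13: -*--*---***--*--
t=14: *-**-****--**-**
t=15: --*--*---***--*-
t=16: **-**-****--**-*

1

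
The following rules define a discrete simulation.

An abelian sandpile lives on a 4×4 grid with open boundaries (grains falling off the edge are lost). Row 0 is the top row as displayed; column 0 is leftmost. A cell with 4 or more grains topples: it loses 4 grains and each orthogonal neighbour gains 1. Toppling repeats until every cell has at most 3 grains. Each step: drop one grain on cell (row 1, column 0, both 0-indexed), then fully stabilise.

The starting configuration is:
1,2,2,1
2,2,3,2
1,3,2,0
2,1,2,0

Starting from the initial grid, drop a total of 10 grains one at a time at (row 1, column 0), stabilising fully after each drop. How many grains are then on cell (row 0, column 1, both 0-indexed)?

2

t=0: 1,2,2,1
2,2,3,2
1,3,2,0
2,1,2,0
t=1: 1,2,2,1
3,2,3,2
1,3,2,0
2,1,2,0
t=2: 2,2,2,1
0,3,3,2
2,3,2,0
2,1,2,0
t=3: 2,2,2,1
1,3,3,2
2,3,2,0
2,1,2,0
t=4: 2,2,2,1
2,3,3,2
2,3,2,0
2,1,2,0
t=5: 2,2,2,1
3,3,3,2
2,3,2,0
2,1,2,0
t=6: 3,3,3,1
2,2,1,3
0,2,0,1
3,2,3,0
t=7: 3,3,3,1
3,2,1,3
0,2,0,1
3,2,3,0
t=8: 1,2,0,2
2,0,3,3
1,3,0,1
3,2,3,0
t=9: 1,2,0,2
3,0,3,3
1,3,0,1
3,2,3,0
t=10: 2,2,0,2
0,1,3,3
2,3,0,1
3,2,3,0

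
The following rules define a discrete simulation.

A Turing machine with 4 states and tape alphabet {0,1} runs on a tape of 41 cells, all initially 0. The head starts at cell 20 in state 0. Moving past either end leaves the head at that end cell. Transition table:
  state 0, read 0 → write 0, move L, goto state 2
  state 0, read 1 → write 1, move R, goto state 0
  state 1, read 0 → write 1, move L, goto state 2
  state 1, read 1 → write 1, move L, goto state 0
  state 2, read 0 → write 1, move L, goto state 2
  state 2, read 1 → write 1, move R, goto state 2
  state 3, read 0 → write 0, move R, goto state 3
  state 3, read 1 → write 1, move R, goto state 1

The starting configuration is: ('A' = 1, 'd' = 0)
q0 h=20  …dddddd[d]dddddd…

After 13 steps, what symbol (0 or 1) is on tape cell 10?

[0] q0 h=20  …dddddd[d]dddddd…
[1] q2 h=19  …dddddd[d]dddddd…
[2] q2 h=18  …dddddd[d]Addddd…
[3] q2 h=17  …dddddd[d]AAdddd…
[4] q2 h=16  …dddddd[d]AAAddd…
[5] q2 h=15  …dddddd[d]AAAAdd…
[6] q2 h=14  …dddddd[d]AAAAAd…
[7] q2 h=13  …dddddd[d]AAAAAA…
[8] q2 h=12  …dddddd[d]AAAAAA…
[9] q2 h=11  …dddddd[d]AAAAAA…
[10] q2 h=10  …dddddd[d]AAAAAA…
[11] q2 h= 9  …dddddd[d]AAAAAA…
[12] q2 h= 8  …dddddd[d]AAAAAA…
[13] q2 h= 7  …dddddd[d]AAAAAA…

1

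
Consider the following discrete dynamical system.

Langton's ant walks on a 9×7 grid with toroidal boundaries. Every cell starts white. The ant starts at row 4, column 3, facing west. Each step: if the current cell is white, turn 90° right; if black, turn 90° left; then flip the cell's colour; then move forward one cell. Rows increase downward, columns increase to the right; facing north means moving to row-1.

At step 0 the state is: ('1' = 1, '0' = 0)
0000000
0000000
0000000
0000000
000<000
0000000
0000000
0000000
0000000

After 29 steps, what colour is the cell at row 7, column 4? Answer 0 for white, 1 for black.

1

k=0  0000000
0000000
0000000
0000000
000<000
0000000
0000000
0000000
0000000
k=1  0000000
0000000
0000000
000^000
0001000
0000000
0000000
0000000
0000000
k=2  0000000
0000000
0000000
0001>00
0001000
0000000
0000000
0000000
0000000
k=3  0000000
0000000
0000000
0001100
0001v00
0000000
0000000
0000000
0000000
k=4  0000000
0000000
0000000
0001100
000<100
0000000
0000000
0000000
0000000
k=5  0000000
0000000
0000000
0001100
0000100
000v000
0000000
0000000
0000000
k=6  0000000
0000000
0000000
0001100
0000100
00<1000
0000000
0000000
0000000
k=7  0000000
0000000
0000000
0001100
00^0100
0011000
0000000
0000000
0000000
k=8  0000000
0000000
0000000
0001100
001>100
0011000
0000000
0000000
0000000
k=9  0000000
0000000
0000000
0001100
0011100
001v000
0000000
0000000
0000000
k=10  0000000
0000000
0000000
0001100
0011100
0010>00
0000000
0000000
0000000
k=11  0000000
0000000
0000000
0001100
0011100
0010100
0000v00
0000000
0000000
k=12  0000000
0000000
0000000
0001100
0011100
0010100
000<100
0000000
0000000
k=13  0000000
0000000
0000000
0001100
0011100
001^100
0001100
0000000
0000000
k=14  0000000
0000000
0000000
0001100
0011100
0011>00
0001100
0000000
0000000
k=15  0000000
0000000
0000000
0001100
0011^00
0011000
0001100
0000000
0000000
k=16  0000000
0000000
0000000
0001100
001<000
0011000
0001100
0000000
0000000
k=17  0000000
0000000
0000000
0001100
0010000
001v000
0001100
0000000
0000000
k=18  0000000
0000000
0000000
0001100
0010000
0010>00
0001100
0000000
0000000
k=19  0000000
0000000
0000000
0001100
0010000
0010100
0001v00
0000000
0000000
k=20  0000000
0000000
0000000
0001100
0010000
0010100
00010>0
0000000
0000000
k=21  0000000
0000000
0000000
0001100
0010000
0010100
0001010
00000v0
0000000
k=22  0000000
0000000
0000000
0001100
0010000
0010100
0001010
0000<10
0000000
k=23  0000000
0000000
0000000
0001100
0010000
0010100
0001^10
0000110
0000000
k=24  0000000
0000000
0000000
0001100
0010000
0010100
00011>0
0000110
0000000
k=25  0000000
0000000
0000000
0001100
0010000
00101^0
0001100
0000110
0000000
k=26  0000000
0000000
0000000
0001100
0010000
001011>
0001100
0000110
0000000
k=27  0000000
0000000
0000000
0001100
0010000
0010111
000110v
0000110
0000000
k=28  0000000
0000000
0000000
0001100
0010000
0010111
00011<1
0000110
0000000
k=29  0000000
0000000
0000000
0001100
0010000
00101^1
0001111
0000110
0000000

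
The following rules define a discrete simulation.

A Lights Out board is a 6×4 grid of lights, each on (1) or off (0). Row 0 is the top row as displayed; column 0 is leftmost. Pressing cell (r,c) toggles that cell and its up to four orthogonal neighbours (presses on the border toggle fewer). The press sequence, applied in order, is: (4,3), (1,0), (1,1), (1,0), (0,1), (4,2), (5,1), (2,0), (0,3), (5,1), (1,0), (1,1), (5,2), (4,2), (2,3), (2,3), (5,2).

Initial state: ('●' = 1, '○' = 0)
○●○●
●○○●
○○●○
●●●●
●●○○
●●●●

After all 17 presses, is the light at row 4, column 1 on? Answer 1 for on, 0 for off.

1

gen 0: ○●○●
●○○●
○○●○
●●●●
●●○○
●●●●
gen 1: ○●○●
●○○●
○○●○
●●●○
●●●●
●●●○
gen 2: ●●○●
○●○●
●○●○
●●●○
●●●●
●●●○
gen 3: ●○○●
●○●●
●●●○
●●●○
●●●●
●●●○
gen 4: ○○○●
○●●●
○●●○
●●●○
●●●●
●●●○
gen 5: ●●●●
○○●●
○●●○
●●●○
●●●●
●●●○
gen 6: ●●●●
○○●●
○●●○
●●○○
●○○○
●●○○
gen 7: ●●●●
○○●●
○●●○
●●○○
●●○○
○○●○
gen 8: ●●●●
●○●●
●○●○
○●○○
●●○○
○○●○
gen 9: ●●○○
●○●○
●○●○
○●○○
●●○○
○○●○
gen 10: ●●○○
●○●○
●○●○
○●○○
●○○○
●●○○
gen 11: ○●○○
○●●○
○○●○
○●○○
●○○○
●●○○
gen 12: ○○○○
●○○○
○●●○
○●○○
●○○○
●●○○
gen 13: ○○○○
●○○○
○●●○
○●○○
●○●○
●○●●
gen 14: ○○○○
●○○○
○●●○
○●●○
●●○●
●○○●
gen 15: ○○○○
●○○●
○●○●
○●●●
●●○●
●○○●
gen 16: ○○○○
●○○○
○●●○
○●●○
●●○●
●○○●
gen 17: ○○○○
●○○○
○●●○
○●●○
●●●●
●●●○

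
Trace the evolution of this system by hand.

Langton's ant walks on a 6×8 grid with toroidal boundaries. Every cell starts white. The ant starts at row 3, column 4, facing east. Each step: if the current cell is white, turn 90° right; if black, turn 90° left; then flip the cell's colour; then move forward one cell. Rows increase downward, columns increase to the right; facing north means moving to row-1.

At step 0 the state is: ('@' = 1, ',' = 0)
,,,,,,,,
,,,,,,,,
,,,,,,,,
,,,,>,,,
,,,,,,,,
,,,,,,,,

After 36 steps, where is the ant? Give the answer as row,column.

3,0

k=0  ,,,,,,,,
,,,,,,,,
,,,,,,,,
,,,,>,,,
,,,,,,,,
,,,,,,,,
k=1  ,,,,,,,,
,,,,,,,,
,,,,,,,,
,,,,@,,,
,,,,v,,,
,,,,,,,,
k=2  ,,,,,,,,
,,,,,,,,
,,,,,,,,
,,,,@,,,
,,,<@,,,
,,,,,,,,
k=3  ,,,,,,,,
,,,,,,,,
,,,,,,,,
,,,^@,,,
,,,@@,,,
,,,,,,,,
k=4  ,,,,,,,,
,,,,,,,,
,,,,,,,,
,,,@>,,,
,,,@@,,,
,,,,,,,,
k=5  ,,,,,,,,
,,,,,,,,
,,,,^,,,
,,,@,,,,
,,,@@,,,
,,,,,,,,
k=6  ,,,,,,,,
,,,,,,,,
,,,,@>,,
,,,@,,,,
,,,@@,,,
,,,,,,,,
k=7  ,,,,,,,,
,,,,,,,,
,,,,@@,,
,,,@,v,,
,,,@@,,,
,,,,,,,,
k=8  ,,,,,,,,
,,,,,,,,
,,,,@@,,
,,,@<@,,
,,,@@,,,
,,,,,,,,
k=9  ,,,,,,,,
,,,,,,,,
,,,,^@,,
,,,@@@,,
,,,@@,,,
,,,,,,,,
k=10  ,,,,,,,,
,,,,,,,,
,,,<,@,,
,,,@@@,,
,,,@@,,,
,,,,,,,,
k=11  ,,,,,,,,
,,,^,,,,
,,,@,@,,
,,,@@@,,
,,,@@,,,
,,,,,,,,
k=12  ,,,,,,,,
,,,@>,,,
,,,@,@,,
,,,@@@,,
,,,@@,,,
,,,,,,,,
k=13  ,,,,,,,,
,,,@@,,,
,,,@v@,,
,,,@@@,,
,,,@@,,,
,,,,,,,,
k=14  ,,,,,,,,
,,,@@,,,
,,,<@@,,
,,,@@@,,
,,,@@,,,
,,,,,,,,
k=15  ,,,,,,,,
,,,@@,,,
,,,,@@,,
,,,v@@,,
,,,@@,,,
,,,,,,,,
k=16  ,,,,,,,,
,,,@@,,,
,,,,@@,,
,,,,>@,,
,,,@@,,,
,,,,,,,,
k=17  ,,,,,,,,
,,,@@,,,
,,,,^@,,
,,,,,@,,
,,,@@,,,
,,,,,,,,
k=18  ,,,,,,,,
,,,@@,,,
,,,<,@,,
,,,,,@,,
,,,@@,,,
,,,,,,,,
k=19  ,,,,,,,,
,,,^@,,,
,,,@,@,,
,,,,,@,,
,,,@@,,,
,,,,,,,,
k=20  ,,,,,,,,
,,<,@,,,
,,,@,@,,
,,,,,@,,
,,,@@,,,
,,,,,,,,
k=21  ,,^,,,,,
,,@,@,,,
,,,@,@,,
,,,,,@,,
,,,@@,,,
,,,,,,,,
k=22  ,,@>,,,,
,,@,@,,,
,,,@,@,,
,,,,,@,,
,,,@@,,,
,,,,,,,,
k=23  ,,@@,,,,
,,@v@,,,
,,,@,@,,
,,,,,@,,
,,,@@,,,
,,,,,,,,
k=24  ,,@@,,,,
,,<@@,,,
,,,@,@,,
,,,,,@,,
,,,@@,,,
,,,,,,,,
k=25  ,,@@,,,,
,,,@@,,,
,,v@,@,,
,,,,,@,,
,,,@@,,,
,,,,,,,,
k=26  ,,@@,,,,
,,,@@,,,
,<@@,@,,
,,,,,@,,
,,,@@,,,
,,,,,,,,
k=27  ,,@@,,,,
,^,@@,,,
,@@@,@,,
,,,,,@,,
,,,@@,,,
,,,,,,,,
k=28  ,,@@,,,,
,@>@@,,,
,@@@,@,,
,,,,,@,,
,,,@@,,,
,,,,,,,,
k=29  ,,@@,,,,
,@@@@,,,
,@v@,@,,
,,,,,@,,
,,,@@,,,
,,,,,,,,
k=30  ,,@@,,,,
,@@@@,,,
,@,>,@,,
,,,,,@,,
,,,@@,,,
,,,,,,,,
k=31  ,,@@,,,,
,@@^@,,,
,@,,,@,,
,,,,,@,,
,,,@@,,,
,,,,,,,,
k=32  ,,@@,,,,
,@<,@,,,
,@,,,@,,
,,,,,@,,
,,,@@,,,
,,,,,,,,
k=33  ,,@@,,,,
,@,,@,,,
,@v,,@,,
,,,,,@,,
,,,@@,,,
,,,,,,,,
k=34  ,,@@,,,,
,@,,@,,,
,<@,,@,,
,,,,,@,,
,,,@@,,,
,,,,,,,,
k=35  ,,@@,,,,
,@,,@,,,
,,@,,@,,
,v,,,@,,
,,,@@,,,
,,,,,,,,
k=36  ,,@@,,,,
,@,,@,,,
,,@,,@,,
<@,,,@,,
,,,@@,,,
,,,,,,,,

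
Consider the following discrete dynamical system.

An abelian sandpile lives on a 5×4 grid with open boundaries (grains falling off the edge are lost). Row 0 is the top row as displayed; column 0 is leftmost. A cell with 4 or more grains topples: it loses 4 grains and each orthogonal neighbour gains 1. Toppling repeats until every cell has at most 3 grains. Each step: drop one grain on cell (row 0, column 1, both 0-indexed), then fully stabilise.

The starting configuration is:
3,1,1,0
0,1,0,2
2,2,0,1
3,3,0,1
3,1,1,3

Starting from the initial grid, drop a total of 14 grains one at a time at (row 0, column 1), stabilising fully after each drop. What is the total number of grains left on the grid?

step 0: 3,1,1,0
0,1,0,2
2,2,0,1
3,3,0,1
3,1,1,3
step 1: 3,2,1,0
0,1,0,2
2,2,0,1
3,3,0,1
3,1,1,3
step 2: 3,3,1,0
0,1,0,2
2,2,0,1
3,3,0,1
3,1,1,3
step 3: 0,1,2,0
1,2,0,2
2,2,0,1
3,3,0,1
3,1,1,3
step 4: 0,2,2,0
1,2,0,2
2,2,0,1
3,3,0,1
3,1,1,3
step 5: 0,3,2,0
1,2,0,2
2,2,0,1
3,3,0,1
3,1,1,3
step 6: 1,0,3,0
1,3,0,2
2,2,0,1
3,3,0,1
3,1,1,3
step 7: 1,1,3,0
1,3,0,2
2,2,0,1
3,3,0,1
3,1,1,3
step 8: 1,2,3,0
1,3,0,2
2,2,0,1
3,3,0,1
3,1,1,3
step 9: 1,3,3,0
1,3,0,2
2,2,0,1
3,3,0,1
3,1,1,3
step 10: 2,2,0,1
2,0,2,2
2,3,0,1
3,3,0,1
3,1,1,3
step 11: 2,3,0,1
2,0,2,2
2,3,0,1
3,3,0,1
3,1,1,3
step 12: 3,0,1,1
2,1,2,2
2,3,0,1
3,3,0,1
3,1,1,3
step 13: 3,1,1,1
2,1,2,2
2,3,0,1
3,3,0,1
3,1,1,3
step 14: 3,2,1,1
2,1,2,2
2,3,0,1
3,3,0,1
3,1,1,3

35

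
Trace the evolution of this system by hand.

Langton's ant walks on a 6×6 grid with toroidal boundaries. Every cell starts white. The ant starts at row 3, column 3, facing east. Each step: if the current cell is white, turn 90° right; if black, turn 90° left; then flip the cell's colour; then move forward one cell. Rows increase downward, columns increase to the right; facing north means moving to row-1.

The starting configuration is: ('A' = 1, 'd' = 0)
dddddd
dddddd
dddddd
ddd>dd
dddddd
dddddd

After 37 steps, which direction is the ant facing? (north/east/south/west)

t=0: dddddd
dddddd
dddddd
ddd>dd
dddddd
dddddd
t=1: dddddd
dddddd
dddddd
dddAdd
dddvdd
dddddd
t=2: dddddd
dddddd
dddddd
dddAdd
dd<Add
dddddd
t=3: dddddd
dddddd
dddddd
dd^Add
ddAAdd
dddddd
t=4: dddddd
dddddd
dddddd
ddA>dd
ddAAdd
dddddd
t=5: dddddd
dddddd
ddd^dd
ddAddd
ddAAdd
dddddd
t=6: dddddd
dddddd
dddA>d
ddAddd
ddAAdd
dddddd
t=7: dddddd
dddddd
dddAAd
ddAdvd
ddAAdd
dddddd
t=8: dddddd
dddddd
dddAAd
ddA<Ad
ddAAdd
dddddd
t=9: dddddd
dddddd
ddd^Ad
ddAAAd
ddAAdd
dddddd
t=10: dddddd
dddddd
dd<dAd
ddAAAd
ddAAdd
dddddd
t=11: dddddd
dd^ddd
ddAdAd
ddAAAd
ddAAdd
dddddd
t=12: dddddd
ddA>dd
ddAdAd
ddAAAd
ddAAdd
dddddd
t=13: dddddd
ddAAdd
ddAvAd
ddAAAd
ddAAdd
dddddd
t=14: dddddd
ddAAdd
dd<AAd
ddAAAd
ddAAdd
dddddd
t=15: dddddd
ddAAdd
dddAAd
ddvAAd
ddAAdd
dddddd
t=16: dddddd
ddAAdd
dddAAd
ddd>Ad
ddAAdd
dddddd
t=17: dddddd
ddAAdd
ddd^Ad
ddddAd
ddAAdd
dddddd
t=18: dddddd
ddAAdd
dd<dAd
ddddAd
ddAAdd
dddddd
t=19: dddddd
dd^Add
ddAdAd
ddddAd
ddAAdd
dddddd
t=20: dddddd
d<dAdd
ddAdAd
ddddAd
ddAAdd
dddddd
t=21: d^dddd
dAdAdd
ddAdAd
ddddAd
ddAAdd
dddddd
t=22: dA>ddd
dAdAdd
ddAdAd
ddddAd
ddAAdd
dddddd
t=23: dAAddd
dAvAdd
ddAdAd
ddddAd
ddAAdd
dddddd
t=24: dAAddd
d<AAdd
ddAdAd
ddddAd
ddAAdd
dddddd
t=25: dAAddd
ddAAdd
dvAdAd
ddddAd
ddAAdd
dddddd
t=26: dAAddd
ddAAdd
<AAdAd
ddddAd
ddAAdd
dddddd
t=27: dAAddd
^dAAdd
AAAdAd
ddddAd
ddAAdd
dddddd
t=28: dAAddd
A>AAdd
AAAdAd
ddddAd
ddAAdd
dddddd
t=29: dAAddd
AAAAdd
AvAdAd
ddddAd
ddAAdd
dddddd
t=30: dAAddd
AAAAdd
Ad>dAd
ddddAd
ddAAdd
dddddd
t=31: dAAddd
AA^Add
AdddAd
ddddAd
ddAAdd
dddddd
t=32: dAAddd
A<dAdd
AdddAd
ddddAd
ddAAdd
dddddd
t=33: dAAddd
AddAdd
AvddAd
ddddAd
ddAAdd
dddddd
t=34: dAAddd
AddAdd
<AddAd
ddddAd
ddAAdd
dddddd
t=35: dAAddd
AddAdd
dAddAd
vdddAd
ddAAdd
dddddd
t=36: dAAddd
AddAdd
dAddAd
AdddA<
ddAAdd
dddddd
t=37: dAAddd
AddAdd
dAddA^
AdddAA
ddAAdd
dddddd

north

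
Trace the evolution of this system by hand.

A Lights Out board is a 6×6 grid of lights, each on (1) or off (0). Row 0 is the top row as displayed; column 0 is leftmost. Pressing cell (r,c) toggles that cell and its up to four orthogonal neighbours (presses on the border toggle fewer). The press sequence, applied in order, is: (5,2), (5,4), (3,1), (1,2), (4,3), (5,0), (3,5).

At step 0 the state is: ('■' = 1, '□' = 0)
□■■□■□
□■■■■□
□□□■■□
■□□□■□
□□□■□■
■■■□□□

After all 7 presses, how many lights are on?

18

0) □■■□■□
□■■■■□
□□□■■□
■□□□■□
□□□■□■
■■■□□□
1) □■■□■□
□■■■■□
□□□■■□
■□□□■□
□□■■□■
■□□■□□
2) □■■□■□
□■■■■□
□□□■■□
■□□□■□
□□■■■■
■□□□■■
3) □■■□■□
□■■■■□
□■□■■□
□■■□■□
□■■■■■
■□□□■■
4) □■□□■□
□□□□■□
□■■■■□
□■■□■□
□■■■■■
■□□□■■
5) □■□□■□
□□□□■□
□■■■■□
□■■■■□
□■□□□■
■□□■■■
6) □■□□■□
□□□□■□
□■■■■□
□■■■■□
■■□□□■
□■□■■■
7) □■□□■□
□□□□■□
□■■■■■
□■■■□■
■■□□□□
□■□■■■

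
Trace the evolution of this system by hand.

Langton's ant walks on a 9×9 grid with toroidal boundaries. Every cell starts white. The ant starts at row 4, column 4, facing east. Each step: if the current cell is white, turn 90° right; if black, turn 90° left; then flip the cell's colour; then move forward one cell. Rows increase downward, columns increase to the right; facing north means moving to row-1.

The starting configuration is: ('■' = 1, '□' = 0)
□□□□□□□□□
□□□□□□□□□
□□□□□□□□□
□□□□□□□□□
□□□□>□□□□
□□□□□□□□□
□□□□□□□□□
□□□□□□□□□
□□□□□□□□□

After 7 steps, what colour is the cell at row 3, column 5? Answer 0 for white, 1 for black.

1

k=0  □□□□□□□□□
□□□□□□□□□
□□□□□□□□□
□□□□□□□□□
□□□□>□□□□
□□□□□□□□□
□□□□□□□□□
□□□□□□□□□
□□□□□□□□□
k=1  □□□□□□□□□
□□□□□□□□□
□□□□□□□□□
□□□□□□□□□
□□□□■□□□□
□□□□v□□□□
□□□□□□□□□
□□□□□□□□□
□□□□□□□□□
k=2  □□□□□□□□□
□□□□□□□□□
□□□□□□□□□
□□□□□□□□□
□□□□■□□□□
□□□<■□□□□
□□□□□□□□□
□□□□□□□□□
□□□□□□□□□
k=3  □□□□□□□□□
□□□□□□□□□
□□□□□□□□□
□□□□□□□□□
□□□^■□□□□
□□□■■□□□□
□□□□□□□□□
□□□□□□□□□
□□□□□□□□□
k=4  □□□□□□□□□
□□□□□□□□□
□□□□□□□□□
□□□□□□□□□
□□□■>□□□□
□□□■■□□□□
□□□□□□□□□
□□□□□□□□□
□□□□□□□□□
k=5  □□□□□□□□□
□□□□□□□□□
□□□□□□□□□
□□□□^□□□□
□□□■□□□□□
□□□■■□□□□
□□□□□□□□□
□□□□□□□□□
□□□□□□□□□
k=6  □□□□□□□□□
□□□□□□□□□
□□□□□□□□□
□□□□■>□□□
□□□■□□□□□
□□□■■□□□□
□□□□□□□□□
□□□□□□□□□
□□□□□□□□□
k=7  □□□□□□□□□
□□□□□□□□□
□□□□□□□□□
□□□□■■□□□
□□□■□v□□□
□□□■■□□□□
□□□□□□□□□
□□□□□□□□□
□□□□□□□□□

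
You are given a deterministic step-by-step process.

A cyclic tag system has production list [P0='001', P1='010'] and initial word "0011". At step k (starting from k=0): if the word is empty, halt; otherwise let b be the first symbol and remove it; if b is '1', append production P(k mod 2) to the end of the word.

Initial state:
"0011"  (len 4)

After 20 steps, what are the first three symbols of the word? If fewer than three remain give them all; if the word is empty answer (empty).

t=0: "0011"  (len 4)
t=1: "011"  (len 3)
t=2: "11"  (len 2)
t=3: "1001"  (len 4)
t=4: "001010"  (len 6)
t=5: "01010"  (len 5)
t=6: "1010"  (len 4)
t=7: "010001"  (len 6)
t=8: "10001"  (len 5)
t=9: "0001001"  (len 7)
t=10: "001001"  (len 6)
t=11: "01001"  (len 5)
t=12: "1001"  (len 4)
t=13: "001001"  (len 6)
t=14: "01001"  (len 5)
t=15: "1001"  (len 4)
t=16: "001010"  (len 6)
t=17: "01010"  (len 5)
t=18: "1010"  (len 4)
t=19: "010001"  (len 6)
t=20: "10001"  (len 5)

100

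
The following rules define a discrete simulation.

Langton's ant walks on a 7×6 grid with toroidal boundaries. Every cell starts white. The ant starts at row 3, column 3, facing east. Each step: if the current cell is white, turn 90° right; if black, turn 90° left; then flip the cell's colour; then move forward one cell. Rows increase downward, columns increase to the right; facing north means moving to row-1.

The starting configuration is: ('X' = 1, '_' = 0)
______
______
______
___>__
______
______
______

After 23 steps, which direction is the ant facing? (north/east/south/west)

south

[0] ______
______
______
___>__
______
______
______
[1] ______
______
______
___X__
___v__
______
______
[2] ______
______
______
___X__
__<X__
______
______
[3] ______
______
______
__^X__
__XX__
______
______
[4] ______
______
______
__X>__
__XX__
______
______
[5] ______
______
___^__
__X___
__XX__
______
______
[6] ______
______
___X>_
__X___
__XX__
______
______
[7] ______
______
___XX_
__X_v_
__XX__
______
______
[8] ______
______
___XX_
__X<X_
__XX__
______
______
[9] ______
______
___^X_
__XXX_
__XX__
______
______
[10] ______
______
__<_X_
__XXX_
__XX__
______
______
[11] ______
__^___
__X_X_
__XXX_
__XX__
______
______
[12] ______
__X>__
__X_X_
__XXX_
__XX__
______
______
[13] ______
__XX__
__XvX_
__XXX_
__XX__
______
______
[14] ______
__XX__
__<XX_
__XXX_
__XX__
______
______
[15] ______
__XX__
___XX_
__vXX_
__XX__
______
______
[16] ______
__XX__
___XX_
___>X_
__XX__
______
______
[17] ______
__XX__
___^X_
____X_
__XX__
______
______
[18] ______
__XX__
__<_X_
____X_
__XX__
______
______
[19] ______
__^X__
__X_X_
____X_
__XX__
______
______
[20] ______
_<_X__
__X_X_
____X_
__XX__
______
______
[21] _^____
_X_X__
__X_X_
____X_
__XX__
______
______
[22] _X>___
_X_X__
__X_X_
____X_
__XX__
______
______
[23] _XX___
_XvX__
__X_X_
____X_
__XX__
______
______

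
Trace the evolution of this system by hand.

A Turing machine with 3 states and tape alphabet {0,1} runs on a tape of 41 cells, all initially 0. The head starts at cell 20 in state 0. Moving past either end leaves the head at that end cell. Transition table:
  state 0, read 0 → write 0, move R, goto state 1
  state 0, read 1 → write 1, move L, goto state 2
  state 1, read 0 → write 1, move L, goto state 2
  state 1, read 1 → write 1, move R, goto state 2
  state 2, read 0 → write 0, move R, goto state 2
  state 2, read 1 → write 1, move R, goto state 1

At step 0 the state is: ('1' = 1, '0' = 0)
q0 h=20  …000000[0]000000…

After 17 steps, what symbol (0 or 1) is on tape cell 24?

gen 0: q0 h=20  …000000[0]000000…
gen 1: q1 h=21  …000000[0]000000…
gen 2: q2 h=20  …000000[0]100000…
gen 3: q2 h=21  …000000[1]000000…
gen 4: q1 h=22  …000001[0]000000…
gen 5: q2 h=21  …000000[1]100000…
gen 6: q1 h=22  …000001[1]000000…
gen 7: q2 h=23  …000011[0]000000…
gen 8: q2 h=24  …000110[0]000000…
gen 9: q2 h=25  …001100[0]000000…
gen 10: q2 h=26  …011000[0]000000…
gen 11: q2 h=27  …110000[0]000000…
gen 12: q2 h=28  …100000[0]000000…
gen 13: q2 h=29  …000000[0]000000…
gen 14: q2 h=30  …000000[0]000000…
gen 15: q2 h=31  …000000[0]000000…
gen 16: q2 h=32  …000000[0]000000…
gen 17: q2 h=33  …000000[0]000000…

0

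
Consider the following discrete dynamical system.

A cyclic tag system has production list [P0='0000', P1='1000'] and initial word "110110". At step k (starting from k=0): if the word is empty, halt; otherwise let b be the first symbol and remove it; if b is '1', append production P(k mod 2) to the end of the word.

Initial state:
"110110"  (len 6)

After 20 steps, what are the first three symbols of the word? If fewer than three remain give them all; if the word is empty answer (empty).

000

step 0: "110110"  (len 6)
step 1: "101100000"  (len 9)
step 2: "011000001000"  (len 12)
step 3: "11000001000"  (len 11)
step 4: "10000010001000"  (len 14)
step 5: "00000100010000000"  (len 17)
step 6: "0000100010000000"  (len 16)
step 7: "000100010000000"  (len 15)
step 8: "00100010000000"  (len 14)
step 9: "0100010000000"  (len 13)
step 10: "100010000000"  (len 12)
step 11: "000100000000000"  (len 15)
step 12: "00100000000000"  (len 14)
step 13: "0100000000000"  (len 13)
step 14: "100000000000"  (len 12)
step 15: "000000000000000"  (len 15)
step 16: "00000000000000"  (len 14)
step 17: "0000000000000"  (len 13)
step 18: "000000000000"  (len 12)
step 19: "00000000000"  (len 11)
step 20: "0000000000"  (len 10)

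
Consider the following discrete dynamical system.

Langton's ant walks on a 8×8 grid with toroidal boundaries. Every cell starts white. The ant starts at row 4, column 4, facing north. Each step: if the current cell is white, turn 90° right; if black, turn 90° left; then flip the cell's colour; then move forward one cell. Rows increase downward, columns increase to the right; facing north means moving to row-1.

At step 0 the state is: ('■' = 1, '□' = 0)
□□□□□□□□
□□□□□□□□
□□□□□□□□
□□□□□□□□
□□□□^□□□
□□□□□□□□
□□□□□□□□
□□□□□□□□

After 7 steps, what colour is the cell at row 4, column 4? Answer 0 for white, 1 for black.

0

[0] □□□□□□□□
□□□□□□□□
□□□□□□□□
□□□□□□□□
□□□□^□□□
□□□□□□□□
□□□□□□□□
□□□□□□□□
[1] □□□□□□□□
□□□□□□□□
□□□□□□□□
□□□□□□□□
□□□□■>□□
□□□□□□□□
□□□□□□□□
□□□□□□□□
[2] □□□□□□□□
□□□□□□□□
□□□□□□□□
□□□□□□□□
□□□□■■□□
□□□□□v□□
□□□□□□□□
□□□□□□□□
[3] □□□□□□□□
□□□□□□□□
□□□□□□□□
□□□□□□□□
□□□□■■□□
□□□□<■□□
□□□□□□□□
□□□□□□□□
[4] □□□□□□□□
□□□□□□□□
□□□□□□□□
□□□□□□□□
□□□□^■□□
□□□□■■□□
□□□□□□□□
□□□□□□□□
[5] □□□□□□□□
□□□□□□□□
□□□□□□□□
□□□□□□□□
□□□<□■□□
□□□□■■□□
□□□□□□□□
□□□□□□□□
[6] □□□□□□□□
□□□□□□□□
□□□□□□□□
□□□^□□□□
□□□■□■□□
□□□□■■□□
□□□□□□□□
□□□□□□□□
[7] □□□□□□□□
□□□□□□□□
□□□□□□□□
□□□■>□□□
□□□■□■□□
□□□□■■□□
□□□□□□□□
□□□□□□□□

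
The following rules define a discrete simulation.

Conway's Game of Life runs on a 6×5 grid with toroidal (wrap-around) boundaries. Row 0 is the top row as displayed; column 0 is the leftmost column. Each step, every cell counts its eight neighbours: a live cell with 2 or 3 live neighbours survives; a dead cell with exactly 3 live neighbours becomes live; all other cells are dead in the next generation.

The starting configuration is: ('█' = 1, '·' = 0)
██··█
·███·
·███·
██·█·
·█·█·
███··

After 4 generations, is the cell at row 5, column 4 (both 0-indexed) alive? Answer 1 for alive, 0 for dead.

gen 0: ██··█
·███·
·███·
██·█·
·█·█·
███··
gen 1: ····█
·····
·····
█··█·
···█·
···█·
gen 2: ·····
·····
·····
····█
··██·
···██
gen 3: ·····
·····
·····
···█·
··█··
··███
gen 4: ···█·
·····
·····
·····
··█·█
··██·

0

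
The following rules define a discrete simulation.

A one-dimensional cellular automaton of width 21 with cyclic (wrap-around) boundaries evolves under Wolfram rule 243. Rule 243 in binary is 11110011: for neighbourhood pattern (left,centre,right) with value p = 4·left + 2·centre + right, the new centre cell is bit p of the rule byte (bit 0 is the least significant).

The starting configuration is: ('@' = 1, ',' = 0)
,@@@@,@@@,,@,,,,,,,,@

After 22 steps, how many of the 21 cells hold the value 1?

0) ,@@@@,@@@,,@,,,,,,,,@
1) @,@@@@,@@@@,@@@@@@@@,
2) ,@,@@@@,@@@@,@@@@@@@@
3) @,@,@@@@,@@@@,@@@@@@@
4) @@,@,@@@@,@@@@,@@@@@@
5) @@@,@,@@@@,@@@@,@@@@@
6) @@@@,@,@@@@,@@@@,@@@@
7) @@@@@,@,@@@@,@@@@,@@@
8) @@@@@@,@,@@@@,@@@@,@@
9) @@@@@@@,@,@@@@,@@@@,@
10) @@@@@@@@,@,@@@@,@@@@,
11) ,@@@@@@@@,@,@@@@,@@@@
12) @,@@@@@@@@,@,@@@@,@@@
13) @@,@@@@@@@@,@,@@@@,@@
14) @@@,@@@@@@@@,@,@@@@,@
15) @@@@,@@@@@@@@,@,@@@@,
16) ,@@@@,@@@@@@@@,@,@@@@
17) @,@@@@,@@@@@@@@,@,@@@
18) @@,@@@@,@@@@@@@@,@,@@
19) @@@,@@@@,@@@@@@@@,@,@
20) @@@@,@@@@,@@@@@@@@,@,
21) ,@@@@,@@@@,@@@@@@@@,@
22) @,@@@@,@@@@,@@@@@@@@,

17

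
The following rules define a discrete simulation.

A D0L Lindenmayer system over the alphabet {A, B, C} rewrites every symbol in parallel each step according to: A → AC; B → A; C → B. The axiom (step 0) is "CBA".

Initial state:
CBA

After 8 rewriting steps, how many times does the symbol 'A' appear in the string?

28

gen 0: CBA
gen 1: BAAC
gen 2: AACACB
gen 3: ACACBACBA
gen 4: ACBACBAACBAAC
gen 5: ACBAACBAACACBAACACB
gen 6: ACBAACACBAACACBACBAACACBACBA
gen 7: ACBAACACBACBAACACBACBAACBAACACBACBAACBAAC
gen 8: ACBAACACBACBAACBAACACBACBAACBAACACBAACACBACBAACBAACACBAACACB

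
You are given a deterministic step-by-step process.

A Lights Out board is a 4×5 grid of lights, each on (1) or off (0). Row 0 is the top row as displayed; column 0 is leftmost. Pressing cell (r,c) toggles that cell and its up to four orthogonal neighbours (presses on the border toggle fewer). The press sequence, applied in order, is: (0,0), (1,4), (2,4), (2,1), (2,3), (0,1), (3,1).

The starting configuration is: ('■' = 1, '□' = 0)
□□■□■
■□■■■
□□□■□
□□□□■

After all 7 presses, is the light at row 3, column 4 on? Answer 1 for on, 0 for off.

t=0: □□■□■
■□■■■
□□□■□
□□□□■
t=1: ■■■□■
□□■■■
□□□■□
□□□□■
t=2: ■■■□□
□□■□□
□□□■■
□□□□■
t=3: ■■■□□
□□■□■
□□□□□
□□□□□
t=4: ■■■□□
□■■□■
■■■□□
□■□□□
t=5: ■■■□□
□■■■■
■■□■■
□■□■□
t=6: □□□□□
□□■■■
■■□■■
□■□■□
t=7: □□□□□
□□■■■
■□□■■
■□■■□

0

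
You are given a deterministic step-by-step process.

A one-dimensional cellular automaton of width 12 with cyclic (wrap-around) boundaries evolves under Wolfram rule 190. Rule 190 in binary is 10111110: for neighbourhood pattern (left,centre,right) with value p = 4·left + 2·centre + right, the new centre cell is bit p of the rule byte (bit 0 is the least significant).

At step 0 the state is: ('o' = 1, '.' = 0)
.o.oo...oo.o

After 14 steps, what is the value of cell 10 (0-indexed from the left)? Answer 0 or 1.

1

[0] .o.oo...oo.o
[1] oooo.o.oo.oo
[2] ooo.oooo.ooo
[3] oo.oooo.oooo
[4] o.oooo.ooooo
[5] .oooo.oooooo
[6] oooo.oooooo.
[7] ooo.oooooo.o
[8] oo.oooooo.oo
[9] o.oooooo.ooo
[10] .oooooo.oooo
[11] oooooo.oooo.
[12] ooooo.oooo.o
[13] oooo.oooo.oo
[14] ooo.oooo.ooo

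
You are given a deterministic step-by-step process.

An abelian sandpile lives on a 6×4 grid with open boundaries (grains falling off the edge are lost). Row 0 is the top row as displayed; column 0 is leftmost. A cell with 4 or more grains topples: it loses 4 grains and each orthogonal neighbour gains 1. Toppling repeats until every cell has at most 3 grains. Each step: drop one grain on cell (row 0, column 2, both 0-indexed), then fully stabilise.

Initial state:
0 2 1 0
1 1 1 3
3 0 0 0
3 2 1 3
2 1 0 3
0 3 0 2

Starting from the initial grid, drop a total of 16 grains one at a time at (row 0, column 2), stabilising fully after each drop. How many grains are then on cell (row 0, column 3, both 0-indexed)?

2

[0] 0 2 1 0
1 1 1 3
3 0 0 0
3 2 1 3
2 1 0 3
0 3 0 2
[1] 0 2 2 0
1 1 1 3
3 0 0 0
3 2 1 3
2 1 0 3
0 3 0 2
[2] 0 2 3 0
1 1 1 3
3 0 0 0
3 2 1 3
2 1 0 3
0 3 0 2
[3] 0 3 0 1
1 1 2 3
3 0 0 0
3 2 1 3
2 1 0 3
0 3 0 2
[4] 0 3 1 1
1 1 2 3
3 0 0 0
3 2 1 3
2 1 0 3
0 3 0 2
[5] 0 3 2 1
1 1 2 3
3 0 0 0
3 2 1 3
2 1 0 3
0 3 0 2
[6] 0 3 3 1
1 1 2 3
3 0 0 0
3 2 1 3
2 1 0 3
0 3 0 2
[7] 1 0 1 2
1 2 3 3
3 0 0 0
3 2 1 3
2 1 0 3
0 3 0 2
[8] 1 0 2 2
1 2 3 3
3 0 0 0
3 2 1 3
2 1 0 3
0 3 0 2
[9] 1 0 3 2
1 2 3 3
3 0 0 0
3 2 1 3
2 1 0 3
0 3 0 2
[10] 1 1 2 0
1 3 1 1
3 0 1 1
3 2 1 3
2 1 0 3
0 3 0 2
[11] 1 1 3 0
1 3 1 1
3 0 1 1
3 2 1 3
2 1 0 3
0 3 0 2
[12] 1 2 0 1
1 3 2 1
3 0 1 1
3 2 1 3
2 1 0 3
0 3 0 2
[13] 1 2 1 1
1 3 2 1
3 0 1 1
3 2 1 3
2 1 0 3
0 3 0 2
[14] 1 2 2 1
1 3 2 1
3 0 1 1
3 2 1 3
2 1 0 3
0 3 0 2
[15] 1 2 3 1
1 3 2 1
3 0 1 1
3 2 1 3
2 1 0 3
0 3 0 2
[16] 1 3 0 2
1 3 3 1
3 0 1 1
3 2 1 3
2 1 0 3
0 3 0 2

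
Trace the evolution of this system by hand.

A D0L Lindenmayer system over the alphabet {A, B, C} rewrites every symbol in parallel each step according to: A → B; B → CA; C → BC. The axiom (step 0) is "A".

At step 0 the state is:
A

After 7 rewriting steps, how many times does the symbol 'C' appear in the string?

k=0  A
k=1  B
k=2  CA
k=3  BCB
k=4  CABCCA
k=5  BCBCABCBCB
k=6  CABCCABCBCABCCABCCA
k=7  BCBCABCBCBCABCCABCBCABCBCBCABCBCB

14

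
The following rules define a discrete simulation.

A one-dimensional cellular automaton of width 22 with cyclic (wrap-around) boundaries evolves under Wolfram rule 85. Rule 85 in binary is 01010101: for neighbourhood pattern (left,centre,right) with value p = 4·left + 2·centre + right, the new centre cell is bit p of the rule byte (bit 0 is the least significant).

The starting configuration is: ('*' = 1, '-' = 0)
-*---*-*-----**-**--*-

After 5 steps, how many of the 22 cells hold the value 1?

14

[0] -*---*-*-----**-**--*-
[1] -***-*-*****--*--**-**
[2] ---*-*-----**-**--*--*
[3] **-*-*****--*--**-**-*
[4] -*-*-----**-**--*--*--
[5] -*-*****--*--**-**-***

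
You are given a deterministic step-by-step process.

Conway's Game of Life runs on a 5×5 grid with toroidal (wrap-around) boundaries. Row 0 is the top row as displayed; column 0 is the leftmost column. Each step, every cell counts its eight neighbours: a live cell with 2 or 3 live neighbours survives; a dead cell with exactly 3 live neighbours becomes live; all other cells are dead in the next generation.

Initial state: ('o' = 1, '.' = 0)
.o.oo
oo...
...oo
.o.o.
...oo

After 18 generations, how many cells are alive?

k=0  .o.oo
oo...
...oo
.o.o.
...oo
k=1  .o.o.
.o...
.o.oo
o....
.....
k=2  ..o..
.o.oo
.oo.o
o...o
.....
k=3  ..oo.
.o..o
.oo..
oo.oo
.....
k=4  ..oo.
oo...
.....
oo.oo
oo...
k=5  ..o.o
.oo..
..o..
.oo.o
.....
k=6  .ooo.
.oo..
o....
.ooo.
ooo..
k=7  ...o.
o..o.
o..o.
...oo
o...o
k=8  o..o.
..oo.
o.oo.
...o.
o....
k=9  .ooo.
.....
.o...
.ooo.
.....
k=10  ..o..
.o...
.o...
.oo..
.....
k=11  .....
.oo..
oo...
.oo..
.oo..
k=12  .....
ooo..
o....
.....
.oo..
k=13  o....
oo...
o....
.o...
.....
k=14  oo...
oo..o
o....
.....
.....
k=15  .o..o
....o
oo..o
.....
.....
k=16  o....
.o.oo
o...o
o....
.....
k=17  o...o
.o.o.
.o.o.
o...o
.....
k=18  o...o
.o.o.
.o.o.
o...o
.....

8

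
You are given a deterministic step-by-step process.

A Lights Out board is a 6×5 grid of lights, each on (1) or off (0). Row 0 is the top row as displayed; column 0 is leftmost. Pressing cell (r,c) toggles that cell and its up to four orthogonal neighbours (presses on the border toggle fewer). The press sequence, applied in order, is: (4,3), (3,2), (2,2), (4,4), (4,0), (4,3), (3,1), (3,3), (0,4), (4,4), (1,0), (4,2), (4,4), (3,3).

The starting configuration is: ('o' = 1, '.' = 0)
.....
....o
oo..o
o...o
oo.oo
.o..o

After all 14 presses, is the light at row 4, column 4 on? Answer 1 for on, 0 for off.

0

k=0  .....
....o
oo..o
o...o
oo.oo
.o..o
k=1  .....
....o
oo..o
o..oo
ooo..
.o.oo
k=2  .....
....o
ooo.o
ooo.o
oo...
.o.oo
k=3  .....
..o.o
o..oo
oo..o
oo...
.o.oo
k=4  .....
..o.o
o..oo
oo...
oo.oo
.o.o.
k=5  .....
..o.o
o..oo
.o...
...oo
oo.o.
k=6  .....
..o.o
o..oo
.o.o.
..o..
oo...
k=7  .....
..o.o
oo.oo
o.oo.
.oo..
oo...
k=8  .....
..o.o
oo..o
o...o
.ooo.
oo...
k=9  ...oo
..o..
oo..o
o...o
.ooo.
oo...
k=10  ...oo
..o..
oo..o
o....
.oo.o
oo..o
k=11  o..oo
ooo..
.o..o
o....
.oo.o
oo..o
k=12  o..oo
ooo..
.o..o
o.o..
...oo
ooo.o
k=13  o..oo
ooo..
.o..o
o.o.o
.....
ooo..
k=14  o..oo
ooo..
.o.oo
o..o.
...o.
ooo..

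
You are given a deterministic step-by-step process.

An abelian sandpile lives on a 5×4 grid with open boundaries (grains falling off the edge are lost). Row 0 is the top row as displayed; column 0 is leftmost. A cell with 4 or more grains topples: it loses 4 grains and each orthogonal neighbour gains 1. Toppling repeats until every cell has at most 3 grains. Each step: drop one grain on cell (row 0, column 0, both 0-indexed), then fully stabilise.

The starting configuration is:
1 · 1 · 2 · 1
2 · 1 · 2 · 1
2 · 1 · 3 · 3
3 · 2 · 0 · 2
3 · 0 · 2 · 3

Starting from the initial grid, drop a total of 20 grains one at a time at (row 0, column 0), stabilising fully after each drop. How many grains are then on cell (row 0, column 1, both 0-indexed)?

2

t=0: 1 · 1 · 2 · 1
2 · 1 · 2 · 1
2 · 1 · 3 · 3
3 · 2 · 0 · 2
3 · 0 · 2 · 3
t=1: 2 · 1 · 2 · 1
2 · 1 · 2 · 1
2 · 1 · 3 · 3
3 · 2 · 0 · 2
3 · 0 · 2 · 3
t=2: 3 · 1 · 2 · 1
2 · 1 · 2 · 1
2 · 1 · 3 · 3
3 · 2 · 0 · 2
3 · 0 · 2 · 3
t=3: 0 · 2 · 2 · 1
3 · 1 · 2 · 1
2 · 1 · 3 · 3
3 · 2 · 0 · 2
3 · 0 · 2 · 3
t=4: 1 · 2 · 2 · 1
3 · 1 · 2 · 1
2 · 1 · 3 · 3
3 · 2 · 0 · 2
3 · 0 · 2 · 3
t=5: 2 · 2 · 2 · 1
3 · 1 · 2 · 1
2 · 1 · 3 · 3
3 · 2 · 0 · 2
3 · 0 · 2 · 3
t=6: 3 · 2 · 2 · 1
3 · 1 · 2 · 1
2 · 1 · 3 · 3
3 · 2 · 0 · 2
3 · 0 · 2 · 3
t=7: 1 · 3 · 2 · 1
0 · 2 · 2 · 1
3 · 1 · 3 · 3
3 · 2 · 0 · 2
3 · 0 · 2 · 3
t=8: 2 · 3 · 2 · 1
0 · 2 · 2 · 1
3 · 1 · 3 · 3
3 · 2 · 0 · 2
3 · 0 · 2 · 3
t=9: 3 · 3 · 2 · 1
0 · 2 · 2 · 1
3 · 1 · 3 · 3
3 · 2 · 0 · 2
3 · 0 · 2 · 3
t=10: 1 · 0 · 3 · 1
1 · 3 · 2 · 1
3 · 1 · 3 · 3
3 · 2 · 0 · 2
3 · 0 · 2 · 3
t=11: 2 · 0 · 3 · 1
1 · 3 · 2 · 1
3 · 1 · 3 · 3
3 · 2 · 0 · 2
3 · 0 · 2 · 3
t=12: 3 · 0 · 3 · 1
1 · 3 · 2 · 1
3 · 1 · 3 · 3
3 · 2 · 0 · 2
3 · 0 · 2 · 3
t=13: 0 · 1 · 3 · 1
2 · 3 · 2 · 1
3 · 1 · 3 · 3
3 · 2 · 0 · 2
3 · 0 · 2 · 3
t=14: 1 · 1 · 3 · 1
2 · 3 · 2 · 1
3 · 1 · 3 · 3
3 · 2 · 0 · 2
3 · 0 · 2 · 3
t=15: 2 · 1 · 3 · 1
2 · 3 · 2 · 1
3 · 1 · 3 · 3
3 · 2 · 0 · 2
3 · 0 · 2 · 3
t=16: 3 · 1 · 3 · 1
2 · 3 · 2 · 1
3 · 1 · 3 · 3
3 · 2 · 0 · 2
3 · 0 · 2 · 3
t=17: 0 · 2 · 3 · 1
3 · 3 · 2 · 1
3 · 1 · 3 · 3
3 · 2 · 0 · 2
3 · 0 · 2 · 3
t=18: 1 · 2 · 3 · 1
3 · 3 · 2 · 1
3 · 1 · 3 · 3
3 · 2 · 0 · 2
3 · 0 · 2 · 3
t=19: 2 · 2 · 3 · 1
3 · 3 · 2 · 1
3 · 1 · 3 · 3
3 · 2 · 0 · 2
3 · 0 · 2 · 3
t=20: 3 · 2 · 3 · 1
3 · 3 · 2 · 1
3 · 1 · 3 · 3
3 · 2 · 0 · 2
3 · 0 · 2 · 3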